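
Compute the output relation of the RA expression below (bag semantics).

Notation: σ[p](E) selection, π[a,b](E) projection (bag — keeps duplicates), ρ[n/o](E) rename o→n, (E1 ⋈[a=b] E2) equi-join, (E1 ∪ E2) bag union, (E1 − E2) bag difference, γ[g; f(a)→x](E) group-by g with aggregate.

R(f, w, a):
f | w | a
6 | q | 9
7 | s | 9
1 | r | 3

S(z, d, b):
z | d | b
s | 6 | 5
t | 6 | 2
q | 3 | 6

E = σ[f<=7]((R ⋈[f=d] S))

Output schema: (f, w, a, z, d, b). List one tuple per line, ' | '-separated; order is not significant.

Subexpression sizes:
  R → 3
  S → 3
  (R ⋈[f=d] S) → 2
  σ[f<=7]((R ⋈[f=d] S)) → 2

== RESULT ==
f | w | a | z | d | b
6 | q | 9 | s | 6 | 5
6 | q | 9 | t | 6 | 2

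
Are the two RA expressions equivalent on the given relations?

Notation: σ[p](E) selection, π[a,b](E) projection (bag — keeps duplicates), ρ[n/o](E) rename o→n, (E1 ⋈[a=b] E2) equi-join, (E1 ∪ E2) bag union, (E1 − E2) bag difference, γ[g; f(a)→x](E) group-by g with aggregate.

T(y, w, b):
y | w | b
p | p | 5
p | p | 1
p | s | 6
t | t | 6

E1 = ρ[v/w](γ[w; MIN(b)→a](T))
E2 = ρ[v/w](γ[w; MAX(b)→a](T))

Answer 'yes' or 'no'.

E1 subexpression sizes:
  T → 4
  γ[w; MIN(b)→a](T) → 3
  ρ[v/w](γ[w; MIN(b)→a](T)) → 3
E2 subexpression sizes:
  T → 4
  γ[w; MAX(b)→a](T) → 3
  ρ[v/w](γ[w; MAX(b)→a](T)) → 3

E1 result:
v | a
p | 1
s | 6
t | 6
E2 result:
v | a
p | 5
s | 6
t | 6
Witness: ('p', 5) appears 0× in E1 but 1× in E2.

no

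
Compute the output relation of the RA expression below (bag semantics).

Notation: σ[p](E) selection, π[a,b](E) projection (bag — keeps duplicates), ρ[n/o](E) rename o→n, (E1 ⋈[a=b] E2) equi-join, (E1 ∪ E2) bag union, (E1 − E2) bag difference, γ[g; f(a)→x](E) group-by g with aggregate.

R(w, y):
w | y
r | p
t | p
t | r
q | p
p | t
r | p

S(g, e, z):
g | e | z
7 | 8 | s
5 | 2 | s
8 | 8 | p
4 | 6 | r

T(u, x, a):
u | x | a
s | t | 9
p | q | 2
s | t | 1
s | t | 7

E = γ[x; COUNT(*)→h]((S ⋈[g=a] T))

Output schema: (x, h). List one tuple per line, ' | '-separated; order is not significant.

Stepwise |·|:
  S → 4
  T → 4
  (S ⋈[g=a] T) → 1
  γ[x; COUNT(*)→h]((S ⋈[g=a] T)) → 1

== RESULT ==
x | h
t | 1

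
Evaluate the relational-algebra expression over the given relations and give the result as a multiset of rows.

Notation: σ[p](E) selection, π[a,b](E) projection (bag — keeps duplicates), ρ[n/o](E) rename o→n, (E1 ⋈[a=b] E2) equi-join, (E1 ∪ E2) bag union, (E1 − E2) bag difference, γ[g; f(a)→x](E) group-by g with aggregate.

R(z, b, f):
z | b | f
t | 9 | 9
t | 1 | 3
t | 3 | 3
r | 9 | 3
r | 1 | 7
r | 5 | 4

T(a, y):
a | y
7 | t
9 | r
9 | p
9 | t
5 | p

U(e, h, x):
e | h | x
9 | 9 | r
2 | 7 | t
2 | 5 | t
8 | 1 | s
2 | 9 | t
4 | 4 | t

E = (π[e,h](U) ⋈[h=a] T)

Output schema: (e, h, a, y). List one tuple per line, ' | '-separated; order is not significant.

Per-node cardinality:
  U → 6
  π[e,h](U) → 6
  T → 5
  (π[e,h](U) ⋈[h=a] T) → 8

== RESULT ==
e | h | a | y
2 | 5 | 5 | p
2 | 7 | 7 | t
2 | 9 | 9 | p
2 | 9 | 9 | r
2 | 9 | 9 | t
9 | 9 | 9 | p
9 | 9 | 9 | r
9 | 9 | 9 | t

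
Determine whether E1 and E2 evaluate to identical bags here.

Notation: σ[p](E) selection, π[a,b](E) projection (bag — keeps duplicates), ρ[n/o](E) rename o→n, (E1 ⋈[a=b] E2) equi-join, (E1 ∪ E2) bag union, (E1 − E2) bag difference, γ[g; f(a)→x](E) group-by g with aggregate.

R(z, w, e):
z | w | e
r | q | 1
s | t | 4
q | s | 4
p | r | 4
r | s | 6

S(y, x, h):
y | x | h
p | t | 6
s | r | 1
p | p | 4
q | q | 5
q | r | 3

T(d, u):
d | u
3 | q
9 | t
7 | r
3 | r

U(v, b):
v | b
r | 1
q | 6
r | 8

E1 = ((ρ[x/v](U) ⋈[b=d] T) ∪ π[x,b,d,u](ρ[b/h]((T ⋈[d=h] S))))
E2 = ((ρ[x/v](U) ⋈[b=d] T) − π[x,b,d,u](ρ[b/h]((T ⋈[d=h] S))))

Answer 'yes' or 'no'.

E1 stepwise |·|:
  U → 3
  ρ[x/v](U) → 3
  T → 4
  (ρ[x/v](U) ⋈[b=d] T) → 0
  T → 4
  S → 5
  (T ⋈[d=h] S) → 2
  ρ[b/h]((T ⋈[d=h] S)) → 2
  π[x,b,d,u](ρ[b/h]((T ⋈[d=h] S))) → 2
  ((ρ[x/v](U) ⋈[b=d] T) ∪ π[x,b,d,u](ρ[b/h]((T ⋈[d=h] S)))) → 2
E2 stepwise |·|:
  U → 3
  ρ[x/v](U) → 3
  T → 4
  (ρ[x/v](U) ⋈[b=d] T) → 0
  T → 4
  S → 5
  (T ⋈[d=h] S) → 2
  ρ[b/h]((T ⋈[d=h] S)) → 2
  π[x,b,d,u](ρ[b/h]((T ⋈[d=h] S))) → 2
  ((ρ[x/v](U) ⋈[b=d] T) − π[x,b,d,u](ρ[b/h]((T ⋈[d=h] S)))) → 0

E1 result:
x | b | d | u
r | 3 | 3 | q
r | 3 | 3 | r
E2 result:
x | b | d | u
(0 rows)
Witness: ('r', 3, 3, 'r') appears 1× in E1 but 0× in E2.

no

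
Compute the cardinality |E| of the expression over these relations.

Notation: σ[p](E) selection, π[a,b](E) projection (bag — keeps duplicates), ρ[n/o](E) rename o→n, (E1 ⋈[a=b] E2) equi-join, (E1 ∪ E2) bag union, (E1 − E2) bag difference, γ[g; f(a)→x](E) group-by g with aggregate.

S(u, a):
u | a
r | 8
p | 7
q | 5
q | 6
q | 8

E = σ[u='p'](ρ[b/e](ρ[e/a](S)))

Subexpression sizes:
  S → 5
  ρ[e/a](S) → 5
  ρ[b/e](ρ[e/a](S)) → 5
  σ[u='p'](ρ[b/e](ρ[e/a](S))) → 1

|E| = 1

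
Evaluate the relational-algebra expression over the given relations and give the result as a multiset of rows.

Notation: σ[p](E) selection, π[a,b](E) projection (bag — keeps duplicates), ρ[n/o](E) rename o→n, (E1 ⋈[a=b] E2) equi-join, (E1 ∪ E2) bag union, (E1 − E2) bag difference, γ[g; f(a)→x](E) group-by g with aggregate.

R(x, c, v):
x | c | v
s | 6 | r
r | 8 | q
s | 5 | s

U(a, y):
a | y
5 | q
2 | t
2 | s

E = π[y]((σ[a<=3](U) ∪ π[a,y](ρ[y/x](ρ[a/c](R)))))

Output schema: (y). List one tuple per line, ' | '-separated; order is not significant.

Row counts bottom-up:
  U → 3
  σ[a<=3](U) → 2
  R → 3
  ρ[a/c](R) → 3
  ρ[y/x](ρ[a/c](R)) → 3
  π[a,y](ρ[y/x](ρ[a/c](R))) → 3
  (σ[a<=3](U) ∪ π[a,y](ρ[y/x](ρ[a/c](R)))) → 5
  π[y]((σ[a<=3](U) ∪ π[a,y](ρ[y/x](ρ[a/c](R))))) → 5

== RESULT ==
y
r
s
s
s
t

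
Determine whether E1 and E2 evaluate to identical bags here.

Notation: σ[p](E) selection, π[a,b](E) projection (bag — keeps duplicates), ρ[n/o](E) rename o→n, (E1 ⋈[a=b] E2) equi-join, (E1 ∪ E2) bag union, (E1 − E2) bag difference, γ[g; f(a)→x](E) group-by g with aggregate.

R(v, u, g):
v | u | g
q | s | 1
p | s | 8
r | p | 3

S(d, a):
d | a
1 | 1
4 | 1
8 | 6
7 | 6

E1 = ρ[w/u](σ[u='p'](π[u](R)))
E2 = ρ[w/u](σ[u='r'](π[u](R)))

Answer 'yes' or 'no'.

E1 per-node cardinality:
  R → 3
  π[u](R) → 3
  σ[u='p'](π[u](R)) → 1
  ρ[w/u](σ[u='p'](π[u](R))) → 1
E2 per-node cardinality:
  R → 3
  π[u](R) → 3
  σ[u='r'](π[u](R)) → 0
  ρ[w/u](σ[u='r'](π[u](R))) → 0

E1 result:
w
p
E2 result:
w
(0 rows)
Witness: ('p',) appears 1× in E1 but 0× in E2.

no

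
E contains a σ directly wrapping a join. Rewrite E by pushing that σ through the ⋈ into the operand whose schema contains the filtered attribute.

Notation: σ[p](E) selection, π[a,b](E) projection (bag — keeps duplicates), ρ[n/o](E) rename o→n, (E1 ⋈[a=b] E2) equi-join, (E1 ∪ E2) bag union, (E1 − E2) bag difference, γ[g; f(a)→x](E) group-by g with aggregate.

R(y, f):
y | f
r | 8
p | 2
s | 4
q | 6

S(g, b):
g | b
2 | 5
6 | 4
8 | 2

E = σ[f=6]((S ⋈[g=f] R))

σ filters on f, owned by the right side.
E' = (S ⋈[g=f] σ[f=6](R))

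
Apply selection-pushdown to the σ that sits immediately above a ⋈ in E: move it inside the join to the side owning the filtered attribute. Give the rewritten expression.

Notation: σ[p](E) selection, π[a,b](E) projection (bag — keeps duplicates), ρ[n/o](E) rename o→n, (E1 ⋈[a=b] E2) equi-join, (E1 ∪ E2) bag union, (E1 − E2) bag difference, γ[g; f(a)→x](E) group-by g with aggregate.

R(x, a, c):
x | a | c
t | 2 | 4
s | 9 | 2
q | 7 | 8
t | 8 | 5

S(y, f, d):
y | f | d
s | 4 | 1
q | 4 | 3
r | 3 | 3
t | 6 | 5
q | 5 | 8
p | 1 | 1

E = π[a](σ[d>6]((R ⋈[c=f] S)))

σ filters on d, owned by the right side.
E' = π[a]((R ⋈[c=f] σ[d>6](S)))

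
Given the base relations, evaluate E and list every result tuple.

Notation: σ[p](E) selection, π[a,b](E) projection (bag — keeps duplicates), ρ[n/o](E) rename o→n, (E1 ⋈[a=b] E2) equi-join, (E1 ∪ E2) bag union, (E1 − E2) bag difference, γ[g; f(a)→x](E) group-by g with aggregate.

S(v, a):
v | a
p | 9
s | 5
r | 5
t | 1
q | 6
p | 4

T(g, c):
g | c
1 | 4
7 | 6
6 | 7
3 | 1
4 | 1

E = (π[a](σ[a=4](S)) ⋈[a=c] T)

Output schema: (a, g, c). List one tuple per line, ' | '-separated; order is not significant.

Row counts bottom-up:
  S → 6
  σ[a=4](S) → 1
  π[a](σ[a=4](S)) → 1
  T → 5
  (π[a](σ[a=4](S)) ⋈[a=c] T) → 1

== RESULT ==
a | g | c
4 | 1 | 4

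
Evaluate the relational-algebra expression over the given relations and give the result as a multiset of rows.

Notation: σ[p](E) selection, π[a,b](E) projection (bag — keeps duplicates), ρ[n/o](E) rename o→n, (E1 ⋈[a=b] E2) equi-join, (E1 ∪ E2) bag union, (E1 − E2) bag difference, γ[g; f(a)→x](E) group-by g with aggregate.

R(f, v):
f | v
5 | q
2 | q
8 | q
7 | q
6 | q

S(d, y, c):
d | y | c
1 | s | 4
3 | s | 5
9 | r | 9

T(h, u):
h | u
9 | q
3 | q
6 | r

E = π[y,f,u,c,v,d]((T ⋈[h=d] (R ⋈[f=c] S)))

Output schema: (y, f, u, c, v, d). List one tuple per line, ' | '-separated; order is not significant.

Row counts bottom-up:
  T → 3
  R → 5
  S → 3
  (R ⋈[f=c] S) → 1
  (T ⋈[h=d] (R ⋈[f=c] S)) → 1
  π[y,f,u,c,v,d]((T ⋈[h=d] (R ⋈[f=c] S))) → 1

== RESULT ==
y | f | u | c | v | d
s | 5 | q | 5 | q | 3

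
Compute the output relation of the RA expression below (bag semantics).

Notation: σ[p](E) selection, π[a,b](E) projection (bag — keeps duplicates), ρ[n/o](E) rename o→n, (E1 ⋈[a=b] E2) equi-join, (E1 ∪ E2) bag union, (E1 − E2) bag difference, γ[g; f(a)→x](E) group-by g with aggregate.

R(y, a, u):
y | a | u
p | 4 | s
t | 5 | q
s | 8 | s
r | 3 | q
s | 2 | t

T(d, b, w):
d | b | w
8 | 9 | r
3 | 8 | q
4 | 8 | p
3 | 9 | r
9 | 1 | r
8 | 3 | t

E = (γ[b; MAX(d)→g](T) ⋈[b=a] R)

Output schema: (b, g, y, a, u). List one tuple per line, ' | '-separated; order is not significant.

Stepwise |·|:
  T → 6
  γ[b; MAX(d)→g](T) → 4
  R → 5
  (γ[b; MAX(d)→g](T) ⋈[b=a] R) → 2

== RESULT ==
b | g | y | a | u
3 | 8 | r | 3 | q
8 | 4 | s | 8 | s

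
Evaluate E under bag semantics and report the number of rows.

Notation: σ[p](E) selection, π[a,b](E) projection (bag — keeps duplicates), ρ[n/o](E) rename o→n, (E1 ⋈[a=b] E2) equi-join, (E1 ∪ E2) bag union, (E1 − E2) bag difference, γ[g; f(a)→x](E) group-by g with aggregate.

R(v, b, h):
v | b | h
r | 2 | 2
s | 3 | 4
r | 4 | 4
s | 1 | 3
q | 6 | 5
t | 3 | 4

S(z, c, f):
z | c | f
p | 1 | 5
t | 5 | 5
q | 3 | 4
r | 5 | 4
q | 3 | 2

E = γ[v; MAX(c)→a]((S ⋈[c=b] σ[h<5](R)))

Row counts bottom-up:
  S → 5
  R → 6
  σ[h<5](R) → 5
  (S ⋈[c=b] σ[h<5](R)) → 5
  γ[v; MAX(c)→a]((S ⋈[c=b] σ[h<5](R))) → 2

|E| = 2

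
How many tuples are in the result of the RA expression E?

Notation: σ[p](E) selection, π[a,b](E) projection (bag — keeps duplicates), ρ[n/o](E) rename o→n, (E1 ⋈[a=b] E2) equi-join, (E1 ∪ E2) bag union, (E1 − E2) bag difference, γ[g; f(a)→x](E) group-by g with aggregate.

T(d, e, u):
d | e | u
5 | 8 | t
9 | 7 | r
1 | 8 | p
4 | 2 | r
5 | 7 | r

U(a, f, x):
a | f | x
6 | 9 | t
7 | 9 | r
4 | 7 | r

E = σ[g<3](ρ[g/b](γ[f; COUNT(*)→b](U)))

Per-node cardinality:
  U → 3
  γ[f; COUNT(*)→b](U) → 2
  ρ[g/b](γ[f; COUNT(*)→b](U)) → 2
  σ[g<3](ρ[g/b](γ[f; COUNT(*)→b](U))) → 2

|E| = 2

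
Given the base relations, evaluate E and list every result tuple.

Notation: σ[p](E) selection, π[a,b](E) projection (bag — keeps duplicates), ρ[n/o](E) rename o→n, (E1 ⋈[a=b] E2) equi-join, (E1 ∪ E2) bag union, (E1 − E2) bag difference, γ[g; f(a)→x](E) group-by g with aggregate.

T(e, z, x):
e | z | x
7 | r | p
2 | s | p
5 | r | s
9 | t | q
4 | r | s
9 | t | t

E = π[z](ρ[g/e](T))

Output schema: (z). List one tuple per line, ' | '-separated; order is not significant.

Row counts bottom-up:
  T → 6
  ρ[g/e](T) → 6
  π[z](ρ[g/e](T)) → 6

== RESULT ==
z
r
r
r
s
t
t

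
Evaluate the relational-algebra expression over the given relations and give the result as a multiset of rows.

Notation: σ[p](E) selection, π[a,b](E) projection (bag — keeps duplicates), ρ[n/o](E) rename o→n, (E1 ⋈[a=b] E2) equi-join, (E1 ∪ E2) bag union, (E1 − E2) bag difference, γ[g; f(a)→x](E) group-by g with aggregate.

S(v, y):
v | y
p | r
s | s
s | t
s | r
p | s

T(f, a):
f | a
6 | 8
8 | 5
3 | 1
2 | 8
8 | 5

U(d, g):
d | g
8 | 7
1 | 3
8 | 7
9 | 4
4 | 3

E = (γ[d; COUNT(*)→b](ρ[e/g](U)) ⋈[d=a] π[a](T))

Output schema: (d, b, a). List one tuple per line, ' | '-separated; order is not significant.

Subexpression sizes:
  U → 5
  ρ[e/g](U) → 5
  γ[d; COUNT(*)→b](ρ[e/g](U)) → 4
  T → 5
  π[a](T) → 5
  (γ[d; COUNT(*)→b](ρ[e/g](U)) ⋈[d=a] π[a](T)) → 3

== RESULT ==
d | b | a
1 | 1 | 1
8 | 2 | 8
8 | 2 | 8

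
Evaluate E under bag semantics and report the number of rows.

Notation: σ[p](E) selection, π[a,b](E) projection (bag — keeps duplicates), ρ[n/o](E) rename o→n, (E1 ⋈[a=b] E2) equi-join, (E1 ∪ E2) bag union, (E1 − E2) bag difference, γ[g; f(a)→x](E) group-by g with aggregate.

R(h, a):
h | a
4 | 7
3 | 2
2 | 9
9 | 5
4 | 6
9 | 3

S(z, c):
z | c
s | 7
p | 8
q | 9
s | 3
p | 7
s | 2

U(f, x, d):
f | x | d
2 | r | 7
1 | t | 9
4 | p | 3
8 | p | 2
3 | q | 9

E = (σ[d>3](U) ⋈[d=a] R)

Subexpression sizes:
  U → 5
  σ[d>3](U) → 3
  R → 6
  (σ[d>3](U) ⋈[d=a] R) → 3

|E| = 3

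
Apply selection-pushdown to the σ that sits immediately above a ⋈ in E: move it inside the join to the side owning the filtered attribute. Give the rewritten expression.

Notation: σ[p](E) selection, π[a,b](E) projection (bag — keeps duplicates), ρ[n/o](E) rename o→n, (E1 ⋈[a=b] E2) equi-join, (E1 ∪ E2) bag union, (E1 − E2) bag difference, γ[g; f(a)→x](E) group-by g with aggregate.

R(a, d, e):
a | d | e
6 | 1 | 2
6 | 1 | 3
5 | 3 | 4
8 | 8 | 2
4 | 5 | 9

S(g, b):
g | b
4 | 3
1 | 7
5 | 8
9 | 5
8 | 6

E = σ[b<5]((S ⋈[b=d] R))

σ filters on b, owned by the left side.
E' = (σ[b<5](S) ⋈[b=d] R)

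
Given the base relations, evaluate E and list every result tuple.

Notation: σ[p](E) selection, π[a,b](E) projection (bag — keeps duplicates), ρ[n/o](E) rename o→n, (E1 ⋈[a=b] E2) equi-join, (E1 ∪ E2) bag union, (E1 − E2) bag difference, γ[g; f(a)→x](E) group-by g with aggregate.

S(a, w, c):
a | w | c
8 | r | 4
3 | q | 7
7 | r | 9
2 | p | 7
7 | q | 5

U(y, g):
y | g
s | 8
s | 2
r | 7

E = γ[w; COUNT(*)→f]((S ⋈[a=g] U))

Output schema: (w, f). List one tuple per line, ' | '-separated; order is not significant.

Subexpression sizes:
  S → 5
  U → 3
  (S ⋈[a=g] U) → 4
  γ[w; COUNT(*)→f]((S ⋈[a=g] U)) → 3

== RESULT ==
w | f
p | 1
q | 1
r | 2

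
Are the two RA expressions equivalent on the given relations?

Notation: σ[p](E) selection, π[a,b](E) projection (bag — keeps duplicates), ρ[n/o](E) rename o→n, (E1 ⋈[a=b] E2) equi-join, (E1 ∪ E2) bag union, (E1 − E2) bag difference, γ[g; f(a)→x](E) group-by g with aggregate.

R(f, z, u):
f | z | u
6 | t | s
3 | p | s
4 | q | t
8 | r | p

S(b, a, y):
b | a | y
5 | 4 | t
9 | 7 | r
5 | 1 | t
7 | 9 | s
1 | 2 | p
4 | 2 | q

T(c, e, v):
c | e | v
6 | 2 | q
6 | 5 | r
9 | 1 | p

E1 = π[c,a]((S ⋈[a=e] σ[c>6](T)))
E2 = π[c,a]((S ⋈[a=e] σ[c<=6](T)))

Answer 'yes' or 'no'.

E1 row counts bottom-up:
  S → 6
  T → 3
  σ[c>6](T) → 1
  (S ⋈[a=e] σ[c>6](T)) → 1
  π[c,a]((S ⋈[a=e] σ[c>6](T))) → 1
E2 row counts bottom-up:
  S → 6
  T → 3
  σ[c<=6](T) → 2
  (S ⋈[a=e] σ[c<=6](T)) → 2
  π[c,a]((S ⋈[a=e] σ[c<=6](T))) → 2

E1 result:
c | a
9 | 1
E2 result:
c | a
6 | 2
6 | 2
Witness: (6, 2) appears 0× in E1 but 2× in E2.

no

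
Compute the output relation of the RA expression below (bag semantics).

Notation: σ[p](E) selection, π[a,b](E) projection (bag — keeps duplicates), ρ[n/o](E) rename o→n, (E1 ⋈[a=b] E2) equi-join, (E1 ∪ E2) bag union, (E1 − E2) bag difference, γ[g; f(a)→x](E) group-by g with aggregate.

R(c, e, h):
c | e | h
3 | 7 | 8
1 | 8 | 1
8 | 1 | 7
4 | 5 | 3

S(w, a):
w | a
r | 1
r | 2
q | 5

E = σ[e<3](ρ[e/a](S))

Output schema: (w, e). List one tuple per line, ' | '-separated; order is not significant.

Subexpression sizes:
  S → 3
  ρ[e/a](S) → 3
  σ[e<3](ρ[e/a](S)) → 2

== RESULT ==
w | e
r | 1
r | 2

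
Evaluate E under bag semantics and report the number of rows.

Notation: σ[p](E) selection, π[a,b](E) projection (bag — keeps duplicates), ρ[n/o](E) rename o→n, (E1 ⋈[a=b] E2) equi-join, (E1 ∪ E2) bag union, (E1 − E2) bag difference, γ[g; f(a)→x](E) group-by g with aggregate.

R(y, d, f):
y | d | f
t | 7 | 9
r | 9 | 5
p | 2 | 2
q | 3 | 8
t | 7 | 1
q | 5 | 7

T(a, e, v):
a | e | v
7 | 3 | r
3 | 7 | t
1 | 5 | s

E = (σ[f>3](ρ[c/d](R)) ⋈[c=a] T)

Per-node cardinality:
  R → 6
  ρ[c/d](R) → 6
  σ[f>3](ρ[c/d](R)) → 4
  T → 3
  (σ[f>3](ρ[c/d](R)) ⋈[c=a] T) → 2

|E| = 2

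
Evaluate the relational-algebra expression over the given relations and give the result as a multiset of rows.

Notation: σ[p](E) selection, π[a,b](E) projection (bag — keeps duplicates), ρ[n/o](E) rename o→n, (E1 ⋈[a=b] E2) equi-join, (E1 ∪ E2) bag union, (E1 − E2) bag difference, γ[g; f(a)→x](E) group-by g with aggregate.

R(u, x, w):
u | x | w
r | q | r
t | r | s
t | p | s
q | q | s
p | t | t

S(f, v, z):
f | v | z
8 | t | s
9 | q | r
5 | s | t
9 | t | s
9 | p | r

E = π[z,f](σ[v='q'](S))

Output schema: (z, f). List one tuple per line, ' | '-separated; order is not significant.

Subexpression sizes:
  S → 5
  σ[v='q'](S) → 1
  π[z,f](σ[v='q'](S)) → 1

== RESULT ==
z | f
r | 9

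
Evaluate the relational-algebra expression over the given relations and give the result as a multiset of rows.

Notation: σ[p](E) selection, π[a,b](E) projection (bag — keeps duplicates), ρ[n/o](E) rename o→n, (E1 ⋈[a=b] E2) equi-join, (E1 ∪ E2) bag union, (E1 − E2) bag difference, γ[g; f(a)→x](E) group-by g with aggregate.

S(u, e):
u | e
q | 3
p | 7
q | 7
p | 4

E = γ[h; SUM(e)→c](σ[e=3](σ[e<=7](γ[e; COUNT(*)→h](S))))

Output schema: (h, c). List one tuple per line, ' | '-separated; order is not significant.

Per-node cardinality:
  S → 4
  γ[e; COUNT(*)→h](S) → 3
  σ[e<=7](γ[e; COUNT(*)→h](S)) → 3
  σ[e=3](σ[e<=7](γ[e; COUNT(*)→h](S))) → 1
  γ[h; SUM(e)→c](σ[e=3](σ[e<=7](γ[e; COUNT(*)→h](S)))) → 1

== RESULT ==
h | c
1 | 3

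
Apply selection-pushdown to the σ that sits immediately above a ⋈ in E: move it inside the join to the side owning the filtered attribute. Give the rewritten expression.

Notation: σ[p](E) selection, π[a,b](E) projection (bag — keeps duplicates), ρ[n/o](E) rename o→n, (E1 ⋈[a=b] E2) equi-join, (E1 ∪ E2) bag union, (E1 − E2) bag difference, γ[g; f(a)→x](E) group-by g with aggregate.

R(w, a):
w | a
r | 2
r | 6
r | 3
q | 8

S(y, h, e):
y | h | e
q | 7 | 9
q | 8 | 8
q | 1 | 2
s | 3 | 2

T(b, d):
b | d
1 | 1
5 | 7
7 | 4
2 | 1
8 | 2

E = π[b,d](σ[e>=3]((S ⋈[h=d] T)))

σ filters on e, owned by the left side.
E' = π[b,d]((σ[e>=3](S) ⋈[h=d] T))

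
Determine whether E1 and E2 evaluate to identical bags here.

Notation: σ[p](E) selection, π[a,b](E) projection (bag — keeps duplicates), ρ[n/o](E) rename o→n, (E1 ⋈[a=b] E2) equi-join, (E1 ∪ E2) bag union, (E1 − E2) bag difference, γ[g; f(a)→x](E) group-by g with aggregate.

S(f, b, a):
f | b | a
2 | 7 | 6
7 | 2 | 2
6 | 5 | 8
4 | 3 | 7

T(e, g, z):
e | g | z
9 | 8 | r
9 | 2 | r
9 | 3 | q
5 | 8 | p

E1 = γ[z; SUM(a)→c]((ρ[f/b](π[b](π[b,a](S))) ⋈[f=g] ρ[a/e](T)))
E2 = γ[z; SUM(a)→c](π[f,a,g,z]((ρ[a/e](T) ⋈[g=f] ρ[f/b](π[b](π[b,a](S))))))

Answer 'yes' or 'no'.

E1 per-node cardinality:
  S → 4
  π[b,a](S) → 4
  π[b](π[b,a](S)) → 4
  ρ[f/b](π[b](π[b,a](S))) → 4
  T → 4
  ρ[a/e](T) → 4
  (ρ[f/b](π[b](π[b,a](S))) ⋈[f=g] ρ[a/e](T)) → 2
  γ[z; SUM(a)→c]((ρ[f/b](π[b](π[b,a](S))) ⋈[f=g] ρ[a/e](T))) → 2
E2 per-node cardinality:
  T → 4
  ρ[a/e](T) → 4
  S → 4
  π[b,a](S) → 4
  π[b](π[b,a](S)) → 4
  ρ[f/b](π[b](π[b,a](S))) → 4
  (ρ[a/e](T) ⋈[g=f] ρ[f/b](π[b](π[b,a](S)))) → 2
  π[f,a,g,z]((ρ[a/e](T) ⋈[g=f] ρ[f/b](π[b](π[b,a](S))))) → 2
  γ[z; SUM(a)→c](π[f,a,g,z]((ρ[a/e](T) ⋈[g=f] ρ[f/b](π[b](π[b,a](S)))))) → 2

E1 and E2 produce the same multiset:
z | c
q | 9
r | 9

yes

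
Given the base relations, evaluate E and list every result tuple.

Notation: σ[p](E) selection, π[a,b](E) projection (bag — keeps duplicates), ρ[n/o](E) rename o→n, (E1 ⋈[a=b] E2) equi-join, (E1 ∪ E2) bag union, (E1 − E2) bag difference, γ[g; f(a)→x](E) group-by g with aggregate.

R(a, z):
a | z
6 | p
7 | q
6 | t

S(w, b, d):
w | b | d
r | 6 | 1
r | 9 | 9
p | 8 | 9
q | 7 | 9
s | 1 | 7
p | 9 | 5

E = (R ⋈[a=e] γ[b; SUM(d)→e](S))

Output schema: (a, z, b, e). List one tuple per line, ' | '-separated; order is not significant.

Per-node cardinality:
  R → 3
  S → 6
  γ[b; SUM(d)→e](S) → 5
  (R ⋈[a=e] γ[b; SUM(d)→e](S)) → 1

== RESULT ==
a | z | b | e
7 | q | 1 | 7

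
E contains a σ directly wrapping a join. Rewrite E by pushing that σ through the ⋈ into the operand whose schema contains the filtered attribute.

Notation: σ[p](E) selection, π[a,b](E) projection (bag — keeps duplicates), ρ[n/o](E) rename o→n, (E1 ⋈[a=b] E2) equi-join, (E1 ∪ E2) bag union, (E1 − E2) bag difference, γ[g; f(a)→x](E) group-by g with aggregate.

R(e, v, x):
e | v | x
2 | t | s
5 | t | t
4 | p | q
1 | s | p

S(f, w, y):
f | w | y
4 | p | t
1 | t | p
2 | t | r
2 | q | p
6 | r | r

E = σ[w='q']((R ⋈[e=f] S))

σ filters on w, owned by the right side.
E' = (R ⋈[e=f] σ[w='q'](S))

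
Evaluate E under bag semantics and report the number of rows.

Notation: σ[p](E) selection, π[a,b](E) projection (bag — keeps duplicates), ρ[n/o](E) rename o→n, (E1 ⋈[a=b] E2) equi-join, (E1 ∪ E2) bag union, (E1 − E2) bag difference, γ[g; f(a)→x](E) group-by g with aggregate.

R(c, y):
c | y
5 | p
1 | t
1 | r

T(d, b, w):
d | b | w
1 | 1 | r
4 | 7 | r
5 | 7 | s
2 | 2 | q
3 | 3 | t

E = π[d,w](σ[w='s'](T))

Row counts bottom-up:
  T → 5
  σ[w='s'](T) → 1
  π[d,w](σ[w='s'](T)) → 1

|E| = 1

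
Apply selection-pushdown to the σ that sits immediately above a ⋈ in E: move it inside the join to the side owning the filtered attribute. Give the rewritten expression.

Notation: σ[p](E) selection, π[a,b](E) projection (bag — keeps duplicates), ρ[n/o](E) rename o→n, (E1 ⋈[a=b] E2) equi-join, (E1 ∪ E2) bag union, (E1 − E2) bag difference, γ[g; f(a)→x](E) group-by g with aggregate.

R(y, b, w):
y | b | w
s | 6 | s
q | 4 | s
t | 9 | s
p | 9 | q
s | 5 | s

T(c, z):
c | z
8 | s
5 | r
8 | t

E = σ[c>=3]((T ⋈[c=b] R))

σ filters on c, owned by the left side.
E' = (σ[c>=3](T) ⋈[c=b] R)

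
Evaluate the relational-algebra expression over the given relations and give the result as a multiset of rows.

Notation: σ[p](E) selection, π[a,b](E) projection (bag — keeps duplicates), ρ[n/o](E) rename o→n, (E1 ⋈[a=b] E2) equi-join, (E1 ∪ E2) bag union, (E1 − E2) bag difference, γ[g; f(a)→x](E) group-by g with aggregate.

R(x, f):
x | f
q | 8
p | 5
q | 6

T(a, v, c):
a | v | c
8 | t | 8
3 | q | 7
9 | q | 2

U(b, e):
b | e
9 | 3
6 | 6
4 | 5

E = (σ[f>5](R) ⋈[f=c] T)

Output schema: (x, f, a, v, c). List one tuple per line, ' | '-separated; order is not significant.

Stepwise |·|:
  R → 3
  σ[f>5](R) → 2
  T → 3
  (σ[f>5](R) ⋈[f=c] T) → 1

== RESULT ==
x | f | a | v | c
q | 8 | 8 | t | 8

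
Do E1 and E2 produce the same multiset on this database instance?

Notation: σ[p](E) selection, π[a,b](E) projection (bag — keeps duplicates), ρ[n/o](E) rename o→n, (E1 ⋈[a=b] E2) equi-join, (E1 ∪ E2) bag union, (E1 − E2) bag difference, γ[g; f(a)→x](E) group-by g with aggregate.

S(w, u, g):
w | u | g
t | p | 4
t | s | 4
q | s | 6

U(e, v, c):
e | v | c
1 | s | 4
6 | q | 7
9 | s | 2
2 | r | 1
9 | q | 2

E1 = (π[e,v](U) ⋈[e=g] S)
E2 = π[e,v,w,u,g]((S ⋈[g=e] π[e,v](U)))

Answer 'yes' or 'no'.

E1 row counts bottom-up:
  U → 5
  π[e,v](U) → 5
  S → 3
  (π[e,v](U) ⋈[e=g] S) → 1
E2 row counts bottom-up:
  S → 3
  U → 5
  π[e,v](U) → 5
  (S ⋈[g=e] π[e,v](U)) → 1
  π[e,v,w,u,g]((S ⋈[g=e] π[e,v](U))) → 1

E1 and E2 produce the same multiset:
e | v | w | u | g
6 | q | q | s | 6

yes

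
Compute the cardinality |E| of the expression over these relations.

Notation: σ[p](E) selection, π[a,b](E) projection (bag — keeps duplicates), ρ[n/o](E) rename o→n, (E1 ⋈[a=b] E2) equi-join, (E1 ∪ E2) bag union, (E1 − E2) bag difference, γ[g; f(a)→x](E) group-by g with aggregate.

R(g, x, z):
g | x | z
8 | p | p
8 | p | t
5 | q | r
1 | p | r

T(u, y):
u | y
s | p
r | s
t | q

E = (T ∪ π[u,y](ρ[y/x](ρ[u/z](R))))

Subexpression sizes:
  T → 3
  R → 4
  ρ[u/z](R) → 4
  ρ[y/x](ρ[u/z](R)) → 4
  π[u,y](ρ[y/x](ρ[u/z](R))) → 4
  (T ∪ π[u,y](ρ[y/x](ρ[u/z](R)))) → 7

|E| = 7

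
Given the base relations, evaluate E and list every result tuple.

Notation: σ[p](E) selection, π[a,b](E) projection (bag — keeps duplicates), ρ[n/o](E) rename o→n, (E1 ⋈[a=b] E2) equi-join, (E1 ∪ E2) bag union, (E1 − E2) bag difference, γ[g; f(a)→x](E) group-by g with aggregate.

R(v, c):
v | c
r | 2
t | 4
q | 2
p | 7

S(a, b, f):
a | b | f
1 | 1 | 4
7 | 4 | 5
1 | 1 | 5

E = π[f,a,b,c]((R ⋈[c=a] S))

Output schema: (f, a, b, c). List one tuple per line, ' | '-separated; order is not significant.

Per-node cardinality:
  R → 4
  S → 3
  (R ⋈[c=a] S) → 1
  π[f,a,b,c]((R ⋈[c=a] S)) → 1

== RESULT ==
f | a | b | c
5 | 7 | 4 | 7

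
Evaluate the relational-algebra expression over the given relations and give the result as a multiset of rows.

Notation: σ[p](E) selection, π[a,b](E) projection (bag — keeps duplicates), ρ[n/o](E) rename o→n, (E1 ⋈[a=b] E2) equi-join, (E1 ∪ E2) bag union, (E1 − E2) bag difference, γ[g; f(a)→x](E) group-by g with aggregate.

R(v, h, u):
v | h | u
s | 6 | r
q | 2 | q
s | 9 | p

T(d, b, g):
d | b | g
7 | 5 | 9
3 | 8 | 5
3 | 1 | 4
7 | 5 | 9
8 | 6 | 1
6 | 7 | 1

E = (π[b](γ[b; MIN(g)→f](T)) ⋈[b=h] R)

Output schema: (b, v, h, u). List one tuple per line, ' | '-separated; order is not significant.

Row counts bottom-up:
  T → 6
  γ[b; MIN(g)→f](T) → 5
  π[b](γ[b; MIN(g)→f](T)) → 5
  R → 3
  (π[b](γ[b; MIN(g)→f](T)) ⋈[b=h] R) → 1

== RESULT ==
b | v | h | u
6 | s | 6 | r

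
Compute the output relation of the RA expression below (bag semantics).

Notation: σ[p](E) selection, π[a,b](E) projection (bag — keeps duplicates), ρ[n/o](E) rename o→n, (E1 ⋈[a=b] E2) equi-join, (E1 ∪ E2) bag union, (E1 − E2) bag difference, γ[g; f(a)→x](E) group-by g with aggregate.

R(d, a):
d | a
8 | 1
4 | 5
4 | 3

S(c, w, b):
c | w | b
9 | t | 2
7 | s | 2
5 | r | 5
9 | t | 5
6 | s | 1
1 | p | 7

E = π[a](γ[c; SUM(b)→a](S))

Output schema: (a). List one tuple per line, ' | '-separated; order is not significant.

Subexpression sizes:
  S → 6
  γ[c; SUM(b)→a](S) → 5
  π[a](γ[c; SUM(b)→a](S)) → 5

== RESULT ==
a
1
2
5
7
7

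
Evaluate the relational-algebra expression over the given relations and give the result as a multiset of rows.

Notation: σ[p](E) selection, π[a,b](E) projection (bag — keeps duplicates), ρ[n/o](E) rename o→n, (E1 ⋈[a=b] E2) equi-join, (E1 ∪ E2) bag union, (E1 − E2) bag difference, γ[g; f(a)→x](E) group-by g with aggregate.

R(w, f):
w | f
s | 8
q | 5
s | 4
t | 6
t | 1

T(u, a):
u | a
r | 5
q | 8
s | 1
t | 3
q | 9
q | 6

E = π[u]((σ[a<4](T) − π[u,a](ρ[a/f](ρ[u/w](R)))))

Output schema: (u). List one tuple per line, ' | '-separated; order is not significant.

Subexpression sizes:
  T → 6
  σ[a<4](T) → 2
  R → 5
  ρ[u/w](R) → 5
  ρ[a/f](ρ[u/w](R)) → 5
  π[u,a](ρ[a/f](ρ[u/w](R))) → 5
  (σ[a<4](T) − π[u,a](ρ[a/f](ρ[u/w](R)))) → 2
  π[u]((σ[a<4](T) − π[u,a](ρ[a/f](ρ[u/w](R))))) → 2

== RESULT ==
u
s
t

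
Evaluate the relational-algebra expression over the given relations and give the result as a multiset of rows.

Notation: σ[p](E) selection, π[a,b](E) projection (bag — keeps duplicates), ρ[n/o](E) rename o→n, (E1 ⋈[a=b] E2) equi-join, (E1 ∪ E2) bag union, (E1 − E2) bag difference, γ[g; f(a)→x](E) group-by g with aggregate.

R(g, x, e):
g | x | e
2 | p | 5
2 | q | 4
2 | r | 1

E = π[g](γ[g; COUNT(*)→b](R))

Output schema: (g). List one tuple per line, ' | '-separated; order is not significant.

Row counts bottom-up:
  R → 3
  γ[g; COUNT(*)→b](R) → 1
  π[g](γ[g; COUNT(*)→b](R)) → 1

== RESULT ==
g
2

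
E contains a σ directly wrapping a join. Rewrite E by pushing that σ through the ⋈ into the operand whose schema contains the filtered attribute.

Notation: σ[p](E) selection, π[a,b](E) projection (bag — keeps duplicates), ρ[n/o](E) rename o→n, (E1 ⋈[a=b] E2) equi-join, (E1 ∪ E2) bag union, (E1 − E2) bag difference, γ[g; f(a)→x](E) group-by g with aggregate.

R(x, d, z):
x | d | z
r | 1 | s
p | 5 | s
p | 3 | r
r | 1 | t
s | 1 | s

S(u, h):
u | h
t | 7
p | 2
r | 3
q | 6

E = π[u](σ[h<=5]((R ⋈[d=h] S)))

σ filters on h, owned by the right side.
E' = π[u]((R ⋈[d=h] σ[h<=5](S)))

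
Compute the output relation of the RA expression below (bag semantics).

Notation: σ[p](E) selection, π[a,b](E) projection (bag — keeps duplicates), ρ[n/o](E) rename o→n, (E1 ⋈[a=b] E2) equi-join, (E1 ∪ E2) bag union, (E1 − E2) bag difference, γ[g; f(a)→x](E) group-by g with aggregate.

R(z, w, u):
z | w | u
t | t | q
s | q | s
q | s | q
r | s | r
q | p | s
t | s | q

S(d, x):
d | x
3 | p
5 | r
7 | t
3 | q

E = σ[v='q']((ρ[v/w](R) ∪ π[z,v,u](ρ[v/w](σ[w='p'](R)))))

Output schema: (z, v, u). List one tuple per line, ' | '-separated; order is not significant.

Per-node cardinality:
  R → 6
  ρ[v/w](R) → 6
  R → 6
  σ[w='p'](R) → 1
  ρ[v/w](σ[w='p'](R)) → 1
  π[z,v,u](ρ[v/w](σ[w='p'](R))) → 1
  (ρ[v/w](R) ∪ π[z,v,u](ρ[v/w](σ[w='p'](R)))) → 7
  σ[v='q']((ρ[v/w](R) ∪ π[z,v,u](ρ[v/w](σ[w='p'](R))))) → 1

== RESULT ==
z | v | u
s | q | s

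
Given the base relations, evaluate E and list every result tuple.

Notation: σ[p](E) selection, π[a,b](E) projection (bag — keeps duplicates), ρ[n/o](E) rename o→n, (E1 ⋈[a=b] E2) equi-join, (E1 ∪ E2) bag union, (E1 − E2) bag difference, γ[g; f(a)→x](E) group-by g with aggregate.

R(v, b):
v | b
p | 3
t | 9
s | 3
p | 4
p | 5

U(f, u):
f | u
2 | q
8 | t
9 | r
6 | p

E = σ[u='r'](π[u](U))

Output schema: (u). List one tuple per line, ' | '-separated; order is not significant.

Stepwise |·|:
  U → 4
  π[u](U) → 4
  σ[u='r'](π[u](U)) → 1

== RESULT ==
u
r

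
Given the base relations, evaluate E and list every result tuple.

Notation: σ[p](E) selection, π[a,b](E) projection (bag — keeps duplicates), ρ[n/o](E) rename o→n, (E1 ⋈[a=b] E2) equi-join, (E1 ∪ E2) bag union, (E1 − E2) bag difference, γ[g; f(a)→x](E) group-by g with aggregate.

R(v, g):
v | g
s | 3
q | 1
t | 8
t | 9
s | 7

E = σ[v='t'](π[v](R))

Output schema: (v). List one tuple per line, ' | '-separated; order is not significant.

Stepwise |·|:
  R → 5
  π[v](R) → 5
  σ[v='t'](π[v](R)) → 2

== RESULT ==
v
t
t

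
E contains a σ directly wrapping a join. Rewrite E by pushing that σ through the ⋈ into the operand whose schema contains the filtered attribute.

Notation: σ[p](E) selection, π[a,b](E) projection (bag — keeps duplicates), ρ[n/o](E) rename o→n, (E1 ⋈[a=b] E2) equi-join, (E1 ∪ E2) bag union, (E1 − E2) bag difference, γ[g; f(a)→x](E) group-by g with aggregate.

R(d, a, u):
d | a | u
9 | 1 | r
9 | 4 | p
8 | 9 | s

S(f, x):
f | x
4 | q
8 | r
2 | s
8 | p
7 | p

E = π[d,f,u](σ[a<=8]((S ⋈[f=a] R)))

σ filters on a, owned by the right side.
E' = π[d,f,u]((S ⋈[f=a] σ[a<=8](R)))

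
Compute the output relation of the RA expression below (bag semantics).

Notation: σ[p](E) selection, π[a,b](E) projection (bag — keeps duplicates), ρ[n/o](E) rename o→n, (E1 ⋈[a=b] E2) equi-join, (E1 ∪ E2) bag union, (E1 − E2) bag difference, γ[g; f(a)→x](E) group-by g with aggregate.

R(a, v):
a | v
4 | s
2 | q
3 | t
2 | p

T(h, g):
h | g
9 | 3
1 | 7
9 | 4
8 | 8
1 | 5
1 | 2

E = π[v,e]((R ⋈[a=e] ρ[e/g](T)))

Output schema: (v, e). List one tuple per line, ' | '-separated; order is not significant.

Row counts bottom-up:
  R → 4
  T → 6
  ρ[e/g](T) → 6
  (R ⋈[a=e] ρ[e/g](T)) → 4
  π[v,e]((R ⋈[a=e] ρ[e/g](T))) → 4

== RESULT ==
v | e
p | 2
q | 2
s | 4
t | 3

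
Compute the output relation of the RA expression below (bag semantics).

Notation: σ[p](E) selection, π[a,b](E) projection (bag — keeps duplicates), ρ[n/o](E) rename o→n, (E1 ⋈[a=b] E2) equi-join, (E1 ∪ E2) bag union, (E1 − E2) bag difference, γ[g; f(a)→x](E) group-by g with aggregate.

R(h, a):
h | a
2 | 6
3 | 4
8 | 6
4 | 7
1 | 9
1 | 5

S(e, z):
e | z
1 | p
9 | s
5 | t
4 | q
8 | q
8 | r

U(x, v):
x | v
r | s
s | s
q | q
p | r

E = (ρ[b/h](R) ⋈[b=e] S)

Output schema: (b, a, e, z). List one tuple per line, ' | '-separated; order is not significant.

Row counts bottom-up:
  R → 6
  ρ[b/h](R) → 6
  S → 6
  (ρ[b/h](R) ⋈[b=e] S) → 5

== RESULT ==
b | a | e | z
1 | 5 | 1 | p
1 | 9 | 1 | p
4 | 7 | 4 | q
8 | 6 | 8 | q
8 | 6 | 8 | r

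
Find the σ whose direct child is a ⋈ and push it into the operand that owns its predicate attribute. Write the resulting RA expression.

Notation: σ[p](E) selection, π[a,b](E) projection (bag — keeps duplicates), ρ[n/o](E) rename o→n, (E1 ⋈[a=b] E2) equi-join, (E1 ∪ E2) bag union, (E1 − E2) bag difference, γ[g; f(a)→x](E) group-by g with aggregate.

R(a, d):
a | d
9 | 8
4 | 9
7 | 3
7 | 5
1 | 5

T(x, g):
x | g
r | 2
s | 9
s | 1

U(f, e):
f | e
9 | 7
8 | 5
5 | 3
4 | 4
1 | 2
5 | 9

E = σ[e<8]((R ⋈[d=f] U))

σ filters on e, owned by the right side.
E' = (R ⋈[d=f] σ[e<8](U))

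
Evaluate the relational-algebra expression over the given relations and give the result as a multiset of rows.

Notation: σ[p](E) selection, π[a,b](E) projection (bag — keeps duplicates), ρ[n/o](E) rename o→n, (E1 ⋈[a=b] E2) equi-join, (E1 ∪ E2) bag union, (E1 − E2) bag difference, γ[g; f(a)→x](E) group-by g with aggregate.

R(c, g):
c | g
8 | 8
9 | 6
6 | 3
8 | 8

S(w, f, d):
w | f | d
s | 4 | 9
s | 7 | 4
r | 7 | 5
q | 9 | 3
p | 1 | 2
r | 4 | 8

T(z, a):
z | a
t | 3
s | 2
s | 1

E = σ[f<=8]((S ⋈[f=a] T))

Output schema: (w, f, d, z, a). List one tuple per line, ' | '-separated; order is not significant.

Stepwise |·|:
  S → 6
  T → 3
  (S ⋈[f=a] T) → 1
  σ[f<=8]((S ⋈[f=a] T)) → 1

== RESULT ==
w | f | d | z | a
p | 1 | 2 | s | 1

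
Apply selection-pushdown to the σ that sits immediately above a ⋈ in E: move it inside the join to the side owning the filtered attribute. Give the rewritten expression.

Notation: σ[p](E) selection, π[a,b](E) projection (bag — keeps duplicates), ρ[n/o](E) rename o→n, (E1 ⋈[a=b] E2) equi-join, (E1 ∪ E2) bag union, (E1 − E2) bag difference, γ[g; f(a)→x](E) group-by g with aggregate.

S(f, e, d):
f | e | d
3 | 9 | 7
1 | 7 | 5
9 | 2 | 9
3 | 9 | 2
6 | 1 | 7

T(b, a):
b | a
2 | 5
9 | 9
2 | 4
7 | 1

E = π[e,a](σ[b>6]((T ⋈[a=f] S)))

σ filters on b, owned by the left side.
E' = π[e,a]((σ[b>6](T) ⋈[a=f] S))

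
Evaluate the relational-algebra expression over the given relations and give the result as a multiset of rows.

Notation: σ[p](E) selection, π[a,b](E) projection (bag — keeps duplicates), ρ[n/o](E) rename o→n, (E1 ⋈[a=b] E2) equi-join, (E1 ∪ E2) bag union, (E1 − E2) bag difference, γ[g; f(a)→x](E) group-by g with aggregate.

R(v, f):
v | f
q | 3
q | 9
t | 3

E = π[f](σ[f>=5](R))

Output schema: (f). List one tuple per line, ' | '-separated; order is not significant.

Per-node cardinality:
  R → 3
  σ[f>=5](R) → 1
  π[f](σ[f>=5](R)) → 1

== RESULT ==
f
9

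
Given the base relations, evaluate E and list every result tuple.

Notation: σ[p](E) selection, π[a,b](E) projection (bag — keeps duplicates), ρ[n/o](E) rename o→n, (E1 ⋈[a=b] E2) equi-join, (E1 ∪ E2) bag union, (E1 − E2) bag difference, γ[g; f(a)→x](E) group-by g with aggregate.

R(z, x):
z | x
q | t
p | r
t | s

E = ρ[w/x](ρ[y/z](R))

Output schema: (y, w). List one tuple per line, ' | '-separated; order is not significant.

Stepwise |·|:
  R → 3
  ρ[y/z](R) → 3
  ρ[w/x](ρ[y/z](R)) → 3

== RESULT ==
y | w
p | r
q | t
t | s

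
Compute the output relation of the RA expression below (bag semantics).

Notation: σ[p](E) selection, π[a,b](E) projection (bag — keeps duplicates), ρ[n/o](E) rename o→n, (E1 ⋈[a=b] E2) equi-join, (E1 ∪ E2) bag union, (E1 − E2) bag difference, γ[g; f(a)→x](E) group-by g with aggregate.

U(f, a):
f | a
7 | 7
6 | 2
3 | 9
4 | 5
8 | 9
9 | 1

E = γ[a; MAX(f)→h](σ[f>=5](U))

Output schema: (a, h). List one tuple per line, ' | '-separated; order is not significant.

Subexpression sizes:
  U → 6
  σ[f>=5](U) → 4
  γ[a; MAX(f)→h](σ[f>=5](U)) → 4

== RESULT ==
a | h
1 | 9
2 | 6
7 | 7
9 | 8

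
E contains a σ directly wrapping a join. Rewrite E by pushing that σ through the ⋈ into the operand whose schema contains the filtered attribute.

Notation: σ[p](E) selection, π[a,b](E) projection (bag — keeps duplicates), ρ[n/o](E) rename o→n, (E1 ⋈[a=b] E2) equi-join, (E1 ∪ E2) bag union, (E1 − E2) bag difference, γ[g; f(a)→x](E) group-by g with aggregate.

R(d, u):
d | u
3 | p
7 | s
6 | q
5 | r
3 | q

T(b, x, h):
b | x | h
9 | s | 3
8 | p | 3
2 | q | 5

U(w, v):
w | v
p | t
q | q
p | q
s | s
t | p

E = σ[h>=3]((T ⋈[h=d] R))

σ filters on h, owned by the left side.
E' = (σ[h>=3](T) ⋈[h=d] R)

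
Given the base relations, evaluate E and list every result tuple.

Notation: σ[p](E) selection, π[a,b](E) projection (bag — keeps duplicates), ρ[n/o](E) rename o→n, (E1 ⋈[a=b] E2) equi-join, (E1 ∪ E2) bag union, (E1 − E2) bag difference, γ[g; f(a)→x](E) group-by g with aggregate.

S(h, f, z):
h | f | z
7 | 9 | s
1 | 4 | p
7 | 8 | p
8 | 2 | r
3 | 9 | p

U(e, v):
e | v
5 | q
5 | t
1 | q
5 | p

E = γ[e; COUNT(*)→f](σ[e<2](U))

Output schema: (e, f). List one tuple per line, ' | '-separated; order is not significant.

Subexpression sizes:
  U → 4
  σ[e<2](U) → 1
  γ[e; COUNT(*)→f](σ[e<2](U)) → 1

== RESULT ==
e | f
1 | 1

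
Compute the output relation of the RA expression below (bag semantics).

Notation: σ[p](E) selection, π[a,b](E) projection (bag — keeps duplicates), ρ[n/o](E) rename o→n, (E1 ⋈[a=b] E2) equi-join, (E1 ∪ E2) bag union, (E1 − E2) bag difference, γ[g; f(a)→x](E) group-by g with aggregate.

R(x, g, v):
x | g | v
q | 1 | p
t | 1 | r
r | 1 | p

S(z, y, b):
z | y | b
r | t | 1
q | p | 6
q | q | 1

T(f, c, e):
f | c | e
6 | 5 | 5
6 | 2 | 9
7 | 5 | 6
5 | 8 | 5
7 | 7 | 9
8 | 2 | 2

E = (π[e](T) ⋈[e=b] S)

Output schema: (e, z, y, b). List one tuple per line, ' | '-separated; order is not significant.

Row counts bottom-up:
  T → 6
  π[e](T) → 6
  S → 3
  (π[e](T) ⋈[e=b] S) → 1

== RESULT ==
e | z | y | b
6 | q | p | 6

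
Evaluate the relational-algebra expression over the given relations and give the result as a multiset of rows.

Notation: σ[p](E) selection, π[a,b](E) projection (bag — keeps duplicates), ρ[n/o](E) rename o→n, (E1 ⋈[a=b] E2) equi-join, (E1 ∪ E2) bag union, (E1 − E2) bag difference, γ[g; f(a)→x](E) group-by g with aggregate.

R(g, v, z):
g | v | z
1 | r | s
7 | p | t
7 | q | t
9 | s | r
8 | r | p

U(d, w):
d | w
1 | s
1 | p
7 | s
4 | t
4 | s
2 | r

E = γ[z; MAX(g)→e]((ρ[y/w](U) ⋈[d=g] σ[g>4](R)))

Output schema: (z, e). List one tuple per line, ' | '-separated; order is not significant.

Row counts bottom-up:
  U → 6
  ρ[y/w](U) → 6
  R → 5
  σ[g>4](R) → 4
  (ρ[y/w](U) ⋈[d=g] σ[g>4](R)) → 2
  γ[z; MAX(g)→e]((ρ[y/w](U) ⋈[d=g] σ[g>4](R))) → 1

== RESULT ==
z | e
t | 7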